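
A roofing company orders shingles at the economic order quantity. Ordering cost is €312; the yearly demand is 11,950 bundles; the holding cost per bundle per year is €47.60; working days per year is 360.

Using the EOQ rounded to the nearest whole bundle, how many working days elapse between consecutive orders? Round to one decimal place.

Q* = √(2·D·S / H) = √(2·11,950·312 / 47.6) = √156,655.5 ≈ 395.80 → Q = 396 bundles
Cycle time = (working days × Q)/D = (360 × 396) / 11,950 = 11.930 days

11.9 days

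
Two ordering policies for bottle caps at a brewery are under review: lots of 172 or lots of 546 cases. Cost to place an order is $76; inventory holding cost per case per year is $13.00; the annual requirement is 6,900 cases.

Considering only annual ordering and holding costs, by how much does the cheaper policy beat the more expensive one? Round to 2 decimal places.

$342.60

For each Q, cost = (D/Q)·S + (Q/2)·H.
TC(172) = (6,900/172)×76 + (172/2)×13 = $4,166.84
TC(546) = (6,900/546)×76 + (546/2)×13 = $4,509.44
Lots of 172 are cheaper by $342.60.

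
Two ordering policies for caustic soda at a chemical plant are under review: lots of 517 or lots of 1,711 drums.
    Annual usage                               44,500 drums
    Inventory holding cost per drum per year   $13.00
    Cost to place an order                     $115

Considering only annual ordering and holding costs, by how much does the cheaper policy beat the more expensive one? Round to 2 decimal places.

$853.49

Annual cost at Q: ordering D·S/Q plus holding Q·H/2.
TC(517) = (44,500/517)×115 + (517/2)×13 = $13,258.95
TC(1,711) = (44,500/1,711)×115 + (1,711/2)×13 = $14,112.44
Cheaper: Q = 517.  Difference = $853.49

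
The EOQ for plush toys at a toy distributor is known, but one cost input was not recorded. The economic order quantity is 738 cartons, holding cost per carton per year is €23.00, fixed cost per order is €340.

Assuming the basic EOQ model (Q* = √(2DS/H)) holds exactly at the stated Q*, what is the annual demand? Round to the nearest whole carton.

18,422 cartons per year

EOQ relation: Q² = 2DS/H, so rearrange for the unknown.
D = Q²H / (2S) = 738² × 23 / (2 × 340) = 18,421.78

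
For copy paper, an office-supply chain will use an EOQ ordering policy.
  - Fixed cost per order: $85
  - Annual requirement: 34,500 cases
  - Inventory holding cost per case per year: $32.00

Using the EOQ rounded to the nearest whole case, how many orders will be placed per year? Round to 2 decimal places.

Q* = √(2·D·S / H) = √(2·34,500·85 / 32) = √183,281.2 ≈ 428.11 → Q = 428
Orders per year = D/Q = 34,500 / 428 = 80.607

80.61 orders per year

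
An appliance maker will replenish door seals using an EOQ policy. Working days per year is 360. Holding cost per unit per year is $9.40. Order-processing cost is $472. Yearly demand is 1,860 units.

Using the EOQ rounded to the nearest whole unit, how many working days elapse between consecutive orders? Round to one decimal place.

Optimal lot size Q* = (2 × 1,860 × $472 / $9.4)^½ ≈ 432.19 → Q = 432 units
Cycle time = (working days × Q)/D = (360 × 432) / 1,860 = 83.613 days

83.6 days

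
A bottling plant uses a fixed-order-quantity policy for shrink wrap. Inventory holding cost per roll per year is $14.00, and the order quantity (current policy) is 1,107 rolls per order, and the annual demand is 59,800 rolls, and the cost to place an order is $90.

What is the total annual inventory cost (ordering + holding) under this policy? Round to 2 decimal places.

$12,610.79

Ordering: D/Q × S = 59,800/1,107 × $90 = $4,861.79
Holding:  Q/2 × H = 1,107/2 × $14 = $7,749.00
Total = $4,861.79 + $7,749.00 = $12,610.79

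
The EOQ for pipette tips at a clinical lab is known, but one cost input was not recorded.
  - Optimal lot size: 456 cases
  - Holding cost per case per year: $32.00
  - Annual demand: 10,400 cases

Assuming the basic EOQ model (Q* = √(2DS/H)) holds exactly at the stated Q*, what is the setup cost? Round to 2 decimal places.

$319.90

EOQ relation: Q² = 2DS/H, so rearrange for the unknown.
S = Q²H / (2D) = 456² × 32 / (2 × 10,400) = 319.9015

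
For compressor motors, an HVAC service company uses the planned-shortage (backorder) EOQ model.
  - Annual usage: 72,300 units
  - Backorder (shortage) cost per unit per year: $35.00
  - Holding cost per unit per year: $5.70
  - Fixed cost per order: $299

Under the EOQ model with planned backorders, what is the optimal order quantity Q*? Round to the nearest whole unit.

2,970 units

Q* = √(2DS/H) · √((H + b)/b)
   = √(2 × 72,300 × 299 / 5.7) · √((5.7 + 35) / 35)
   = 2,754.117 × 1.0784 ≈ 2,969.93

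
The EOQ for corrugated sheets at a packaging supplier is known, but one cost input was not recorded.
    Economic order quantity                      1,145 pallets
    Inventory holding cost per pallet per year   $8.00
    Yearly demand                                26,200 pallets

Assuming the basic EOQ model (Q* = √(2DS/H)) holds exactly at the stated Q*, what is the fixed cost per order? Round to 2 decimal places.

EOQ relation: Q² = 2DS/H, so rearrange for the unknown.
S = Q²H / (2D) = 1,145² × 8 / (2 × 26,200) = 200.1565

$200.16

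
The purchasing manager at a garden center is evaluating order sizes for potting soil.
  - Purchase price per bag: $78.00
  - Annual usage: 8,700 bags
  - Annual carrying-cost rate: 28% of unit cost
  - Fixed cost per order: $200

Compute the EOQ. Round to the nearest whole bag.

Carrying cost H = $78 × 28% = $21.8400/bag/yr
EOQ = √(2DS/H) = √(2 × 8,700 × 200 / 21.84)
    = √(159,340.66) ≈ 399.17

399 bags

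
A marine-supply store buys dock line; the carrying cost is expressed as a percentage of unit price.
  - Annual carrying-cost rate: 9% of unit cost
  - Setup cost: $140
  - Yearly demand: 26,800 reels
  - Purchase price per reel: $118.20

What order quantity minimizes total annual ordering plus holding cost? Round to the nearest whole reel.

H = i·C = 0.09 × $118.2 = $10.6380 per reel-year
Q* = √(2·D·S / H) = √(2·26,800·140 / 10.638) = √705,395.8 ≈ 839.88

840 reels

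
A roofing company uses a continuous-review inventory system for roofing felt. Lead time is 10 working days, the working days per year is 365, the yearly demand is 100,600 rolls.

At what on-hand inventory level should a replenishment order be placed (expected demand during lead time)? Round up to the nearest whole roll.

2,757 rolls

Daily demand d = 100,600 / 365 = 275.616 rolls/day
Demand during lead time = 275.616 × 10 = 2,756.16
Reorder point = 2,756.16 → round up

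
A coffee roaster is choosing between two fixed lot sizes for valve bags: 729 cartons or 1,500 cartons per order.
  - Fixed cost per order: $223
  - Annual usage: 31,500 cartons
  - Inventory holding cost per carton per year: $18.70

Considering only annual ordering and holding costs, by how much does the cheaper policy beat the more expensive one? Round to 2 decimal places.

TC(Q) = (D/Q)S + (Q/2)H
TC(729) = (31,500/729)×223 + (729/2)×18.7 = $16,451.95
TC(1,500) = (31,500/1,500)×223 + (1,500/2)×18.7 = $18,708.00
Cheaper: Q = 729.  Difference = $2,256.05

$2,256.05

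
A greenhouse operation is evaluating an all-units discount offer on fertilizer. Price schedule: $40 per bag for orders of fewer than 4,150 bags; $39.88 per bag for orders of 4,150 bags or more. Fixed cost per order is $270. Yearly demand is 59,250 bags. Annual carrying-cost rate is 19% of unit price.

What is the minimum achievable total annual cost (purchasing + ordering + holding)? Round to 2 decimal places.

$2,382,467.51

H₁ = 19%×$40 = $7.6000;  H₂ = 19%×$39.88 = $7.5772
EOQ₁ = √(2×59,250×270/7.6000) = 2,051.80  (< 4,150, feasible at tier 1)
EOQ₂ = √(2×59,250×270/7.5772) = 2,054.88  (< 4,150 → use Q = 4,150 at tier-2 price)
TC(tier 1 (EOQ₁), Q≈2,051.8) = $2,385,593.65
TC(tier 2, Q≈4,150.0) = $2,382,467.51
Minimum at tier 2: $2,382,467.51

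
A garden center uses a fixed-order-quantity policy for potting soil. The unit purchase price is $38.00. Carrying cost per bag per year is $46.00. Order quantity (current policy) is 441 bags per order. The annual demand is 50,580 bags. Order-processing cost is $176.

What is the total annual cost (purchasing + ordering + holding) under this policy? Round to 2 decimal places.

$1,952,369.12

Annual ordering cost = (D/Q)·S = (50,580/441) × 176 = $20,186.12
Annual holding cost  = (Q/2)·H = (441/2) × 46 = $10,143.00
Purchase cost = D·C = 50,580 × 38 = $1,922,040.00
Total = $20,186.12 + $10,143.00 + $1,922,040.00 = $1,952,369.12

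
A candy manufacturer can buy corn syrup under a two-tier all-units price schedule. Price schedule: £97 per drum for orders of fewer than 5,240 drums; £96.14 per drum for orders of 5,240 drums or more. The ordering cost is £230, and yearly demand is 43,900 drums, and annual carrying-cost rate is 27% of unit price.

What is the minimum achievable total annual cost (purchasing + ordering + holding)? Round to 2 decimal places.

£4,281,297.41

H₁ = 27%×£97 = £26.1900;  H₂ = 27%×£96.14 = £25.9578
EOQ₁ = √(2×43,900×230/26.1900) = 878.10  (< 5,240, feasible at tier 1)
EOQ₂ = √(2×43,900×230/25.9578) = 882.02  (< 5,240 → use Q = 5,240 at tier-2 price)
TC(tier 1 (EOQ₁), Q≈878.1) = £4,281,297.41
TC(tier 2, Q≈5,240.0) = £4,290,482.34
Minimum at tier 1 (EOQ₁): £4,281,297.41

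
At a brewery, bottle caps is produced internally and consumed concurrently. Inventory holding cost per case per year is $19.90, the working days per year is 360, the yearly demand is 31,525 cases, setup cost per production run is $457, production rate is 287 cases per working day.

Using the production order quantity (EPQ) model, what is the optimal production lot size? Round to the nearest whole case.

d = 31,525/360 = 87.5694 cases/day;  effective holding cost H(1 − d/p) = 19.9·(1 − 87.5694/287) = 13.82811
Q* = √(2DS / H_eff) = √(2·31,525·457 / 13.82811) ≈ 1,443.51

1,444 cases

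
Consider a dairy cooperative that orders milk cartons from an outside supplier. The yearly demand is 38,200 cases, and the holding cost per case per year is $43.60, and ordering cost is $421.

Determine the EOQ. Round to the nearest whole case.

EOQ = √(2DS/H) = √(2 × 38,200 × 421 / 43.6)
    = √(737,715.60) ≈ 858.90

859 cases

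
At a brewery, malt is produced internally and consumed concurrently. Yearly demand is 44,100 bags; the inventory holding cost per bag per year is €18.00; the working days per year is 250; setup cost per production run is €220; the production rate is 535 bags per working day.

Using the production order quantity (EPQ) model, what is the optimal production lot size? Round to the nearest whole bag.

Daily demand d = 44,100/250 = 176.400; p = 535; 1 − d/p = 0.67028
EPQ = √(2DS / (H(1 − d/p)))
    = √(2 × 44,100 × 220 / (18 × 0.67028)) ≈ 1,268.18

1,268 bags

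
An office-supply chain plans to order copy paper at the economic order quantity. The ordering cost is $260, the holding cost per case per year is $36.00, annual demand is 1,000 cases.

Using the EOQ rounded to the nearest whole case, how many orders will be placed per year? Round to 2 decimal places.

8.33 orders per year

EOQ = √(2DS/H) = √(2 × 1,000 × 260 / 36)
    = √(14,444.44) ≈ 120.19 → Q = 120
N = D/Q = 1,000/120 ≈ 8.333 orders/yr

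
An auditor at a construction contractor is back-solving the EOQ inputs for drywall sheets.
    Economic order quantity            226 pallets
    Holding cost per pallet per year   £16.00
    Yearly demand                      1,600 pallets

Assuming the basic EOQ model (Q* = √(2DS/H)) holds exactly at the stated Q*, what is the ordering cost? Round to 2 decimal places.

£255.38

EOQ relation: Q² = 2DS/H, so rearrange for the unknown.
S = Q²H / (2D) = 226² × 16 / (2 × 1,600) = 255.3800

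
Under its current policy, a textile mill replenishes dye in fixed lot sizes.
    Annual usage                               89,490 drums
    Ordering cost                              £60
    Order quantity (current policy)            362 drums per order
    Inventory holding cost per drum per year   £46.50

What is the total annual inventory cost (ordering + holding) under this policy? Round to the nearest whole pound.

£23,249

Annual ordering cost = (D/Q)·S = (89,490/362) × 60 = £14,832.60
Annual holding cost  = (Q/2)·H = (362/2) × 46.5 = £8,416.50
Total = £14,832.60 + £8,416.50 = £23,249.10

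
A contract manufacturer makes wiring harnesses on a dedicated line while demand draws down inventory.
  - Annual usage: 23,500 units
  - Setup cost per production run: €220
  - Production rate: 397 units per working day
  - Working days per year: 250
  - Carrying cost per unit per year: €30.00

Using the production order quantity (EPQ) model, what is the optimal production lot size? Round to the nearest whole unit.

672 units

d = 23,500/250 = 94.0000 units/day;  effective holding cost H(1 − d/p) = 30·(1 − 94.0000/397) = 22.89673
Q* = √(2DS / H_eff) = √(2·23,500·220 / 22.89673) ≈ 672.01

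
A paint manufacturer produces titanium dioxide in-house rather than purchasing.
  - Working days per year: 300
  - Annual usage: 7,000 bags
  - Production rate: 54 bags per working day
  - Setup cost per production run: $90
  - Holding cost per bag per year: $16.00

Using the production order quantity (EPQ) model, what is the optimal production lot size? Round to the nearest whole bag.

372 bags

d = 7,000/300 = 23.3333 bags/day;  effective holding cost H(1 − d/p) = 16·(1 − 23.3333/54) = 9.08642
Q* = √(2DS / H_eff) = √(2·7,000·90 / 9.08642) ≈ 372.38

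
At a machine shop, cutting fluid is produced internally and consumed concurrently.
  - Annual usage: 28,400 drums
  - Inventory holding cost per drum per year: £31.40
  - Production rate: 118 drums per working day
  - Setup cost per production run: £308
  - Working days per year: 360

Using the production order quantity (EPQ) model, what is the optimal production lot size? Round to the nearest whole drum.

Daily demand d = 28,400/360 = 78.889; p = 118; 1 − d/p = 0.33145
EPQ = √(2DS / (H(1 − d/p)))
    = √(2 × 28,400 × 308 / (31.4 × 0.33145)) ≈ 1,296.51

1,297 drums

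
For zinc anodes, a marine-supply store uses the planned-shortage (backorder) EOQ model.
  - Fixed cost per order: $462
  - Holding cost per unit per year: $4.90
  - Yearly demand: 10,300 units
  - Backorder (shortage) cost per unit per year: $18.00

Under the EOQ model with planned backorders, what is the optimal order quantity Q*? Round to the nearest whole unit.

Q* = √(2DS/H) · √((H + b)/b)
   = √(2 × 10,300 × 462 / 4.9) · √((4.9 + 18) / 18)
   = 1,393.659 × 1.1279 ≈ 1,571.95

1,572 units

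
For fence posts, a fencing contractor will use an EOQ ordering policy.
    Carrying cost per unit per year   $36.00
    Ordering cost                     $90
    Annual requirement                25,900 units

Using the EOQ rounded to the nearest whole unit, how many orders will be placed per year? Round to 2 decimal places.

2DS/H = 2·25,900·90/36 = 129,500.00
EOQ = √129,500.00 ≈ 359.86 → Q = 360
Orders per year = D/Q = 25,900 / 360 = 71.944

71.94 orders per year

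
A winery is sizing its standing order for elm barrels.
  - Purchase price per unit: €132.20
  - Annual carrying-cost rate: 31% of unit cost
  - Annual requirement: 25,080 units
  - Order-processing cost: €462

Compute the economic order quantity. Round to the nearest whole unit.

752 units

Carrying cost H = €132.2 × 31% = €40.9820/unit/yr
Optimal lot size Q* = (2 × 25,080 × €462 / €40.982)^½ ≈ 751.97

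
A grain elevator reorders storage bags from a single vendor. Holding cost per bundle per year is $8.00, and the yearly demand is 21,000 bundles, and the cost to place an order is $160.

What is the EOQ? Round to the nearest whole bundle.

917 bundles

EOQ = √(2DS/H) = √(2 × 21,000 × 160 / 8)
    = √(840,000.00) ≈ 916.52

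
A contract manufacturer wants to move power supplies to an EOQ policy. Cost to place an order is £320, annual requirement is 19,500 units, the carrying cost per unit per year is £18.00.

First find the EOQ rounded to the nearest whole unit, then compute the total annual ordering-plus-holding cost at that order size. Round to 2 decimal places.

Optimal lot size Q* = (2 × 19,500 × £320 / £18)^½ ≈ 832.67 → Q = 833 units
Annual ordering cost = (D/Q)·S = (19,500/833) × 320 = £7,491.00
Annual holding cost  = (Q/2)·H = (833/2) × 18 = £7,497.00
Total = £7,491.00 + £7,497.00 = £14,988.00

£14,988.00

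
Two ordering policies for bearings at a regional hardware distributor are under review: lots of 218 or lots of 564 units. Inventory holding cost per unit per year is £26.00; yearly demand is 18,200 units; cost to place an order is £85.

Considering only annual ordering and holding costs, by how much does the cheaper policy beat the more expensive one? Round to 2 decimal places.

£144.58

TC(Q) = (D/Q)S + (Q/2)H
TC(218) = (18,200/218)×85 + (218/2)×26 = £9,930.33
TC(564) = (18,200/564)×85 + (564/2)×26 = £10,074.91
|ΔTC| = |£9,930.33 − £10,074.91| = £144.58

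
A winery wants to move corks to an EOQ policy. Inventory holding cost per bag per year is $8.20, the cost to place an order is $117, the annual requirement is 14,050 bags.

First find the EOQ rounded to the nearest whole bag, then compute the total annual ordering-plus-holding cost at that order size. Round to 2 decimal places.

$5,192.22

EOQ = √(2DS/H) = √(2 × 14,050 × 117 / 8.2)
    = √(400,939.02) ≈ 633.20 → Q = 633 bags
Ordering: D/Q × S = 14,050/633 × $117 = $2,596.92
Holding:  Q/2 × H = 633/2 × $8.2 = $2,595.30
Total = $2,596.92 + $2,595.30 = $5,192.22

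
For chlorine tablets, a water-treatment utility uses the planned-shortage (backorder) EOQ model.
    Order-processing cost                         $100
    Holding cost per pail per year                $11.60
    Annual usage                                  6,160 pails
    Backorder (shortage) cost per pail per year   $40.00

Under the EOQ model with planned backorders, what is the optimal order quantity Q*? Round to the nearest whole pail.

Basic EOQ = √(2·6,160·100/11.6) = 325.894
Backorder adjustment √((H+b)/b) = √((11.6+40)/40) = 1.1358
Q* = 325.894 × 1.1358 ≈ 370.14

370 pails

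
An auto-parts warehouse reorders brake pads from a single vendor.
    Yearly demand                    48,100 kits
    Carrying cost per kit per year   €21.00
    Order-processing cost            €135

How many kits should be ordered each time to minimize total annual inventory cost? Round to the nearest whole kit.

Optimal lot size Q* = (2 × 48,100 × €135 / €21)^½ ≈ 786.40

786 kits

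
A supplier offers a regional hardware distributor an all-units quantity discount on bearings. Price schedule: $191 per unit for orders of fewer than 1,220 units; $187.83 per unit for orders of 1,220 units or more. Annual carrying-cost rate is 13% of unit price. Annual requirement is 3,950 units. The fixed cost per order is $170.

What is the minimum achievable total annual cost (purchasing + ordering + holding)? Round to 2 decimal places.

$757,373.83

H₁ = 13%×$191 = $24.8300;  H₂ = 13%×$187.83 = $24.4179
EOQ₁ = √(2×3,950×170/24.8300) = 232.57  (< 1,220, feasible at tier 1)
EOQ₂ = √(2×3,950×170/24.4179) = 234.52  (< 1,220 → use Q = 1,220 at tier-2 price)
TC(tier 1 (EOQ₁), Q≈232.6) = $760,224.66
TC(tier 2, Q≈1,220.0) = $757,373.83
Minimum at tier 2: $757,373.83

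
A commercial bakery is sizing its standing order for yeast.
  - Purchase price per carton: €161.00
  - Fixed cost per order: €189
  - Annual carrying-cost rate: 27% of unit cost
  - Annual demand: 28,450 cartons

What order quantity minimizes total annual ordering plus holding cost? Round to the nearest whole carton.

497 cartons

H = i·C = 0.27 × €161 = €43.4700 per carton-year
EOQ = √(2DS/H) = √(2 × 28,450 × 189 / 43.47)
    = √(247,391.30) ≈ 497.38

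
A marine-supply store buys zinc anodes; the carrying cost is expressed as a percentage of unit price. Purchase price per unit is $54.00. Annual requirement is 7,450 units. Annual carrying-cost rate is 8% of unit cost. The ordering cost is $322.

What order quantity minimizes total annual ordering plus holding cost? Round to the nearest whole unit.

Carrying cost H = $54 × 8% = $4.3200/unit/yr
2DS/H = 2·7,450·322/4.32 = 1,110,601.85
EOQ = √1,110,601.85 ≈ 1,053.85

1,054 units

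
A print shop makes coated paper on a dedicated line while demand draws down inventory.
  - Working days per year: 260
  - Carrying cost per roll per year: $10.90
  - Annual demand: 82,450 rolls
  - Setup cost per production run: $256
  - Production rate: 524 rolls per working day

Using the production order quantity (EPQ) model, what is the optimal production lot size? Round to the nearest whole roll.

Daily demand d = 82,450/260 = 317.115; p = 524; 1 − d/p = 0.39482
EPQ = √(2DS / (H(1 − d/p)))
    = √(2 × 82,450 × 256 / (10.9 × 0.39482)) ≈ 3,131.98

3,132 rolls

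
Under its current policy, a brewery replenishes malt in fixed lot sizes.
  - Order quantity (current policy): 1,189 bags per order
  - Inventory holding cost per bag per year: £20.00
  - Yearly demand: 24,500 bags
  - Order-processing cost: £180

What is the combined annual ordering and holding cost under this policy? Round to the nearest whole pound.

Orders/yr = 24,500/1,189 = 20.606; ordering cost = 20.606 × £180 = £3,709.00
Average inventory = 1,189/2 = 594.5; holding cost = 594.5 × £20 = £11,890.00
Total = £3,709.00 + £11,890.00 = £15,599.00

£15,599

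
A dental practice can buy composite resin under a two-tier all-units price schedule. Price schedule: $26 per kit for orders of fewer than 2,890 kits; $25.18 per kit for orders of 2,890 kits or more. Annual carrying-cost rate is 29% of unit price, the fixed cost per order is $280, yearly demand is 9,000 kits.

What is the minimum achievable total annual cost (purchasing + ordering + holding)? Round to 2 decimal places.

H₁ = 29%×$26 = $7.5400;  H₂ = 29%×$25.18 = $7.3022
EOQ₁ = √(2×9,000×280/7.5400) = 817.58  (< 2,890, feasible at tier 1)
EOQ₂ = √(2×9,000×280/7.3022) = 830.78  (< 2,890 → use Q = 2,890 at tier-2 price)
TC(tier 1 (EOQ₁), Q≈817.6) = $240,164.54
TC(tier 2, Q≈2,890.0) = $238,043.65
Minimum at tier 2: $238,043.65

$238,043.65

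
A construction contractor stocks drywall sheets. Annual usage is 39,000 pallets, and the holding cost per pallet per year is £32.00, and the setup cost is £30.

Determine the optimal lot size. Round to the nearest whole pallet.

270 pallets

2DS/H = 2·39,000·30/32 = 73,125.00
EOQ = √73,125.00 ≈ 270.42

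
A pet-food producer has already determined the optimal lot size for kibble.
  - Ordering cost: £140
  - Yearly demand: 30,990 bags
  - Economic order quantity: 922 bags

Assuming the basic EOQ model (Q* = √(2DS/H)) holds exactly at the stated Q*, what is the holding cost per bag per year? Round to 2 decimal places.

EOQ relation: Q² = 2DS/H, so rearrange for the unknown.
H = 2DS / Q² = 2 × 30,990 × 140 / 922² = 10.2075

£10.21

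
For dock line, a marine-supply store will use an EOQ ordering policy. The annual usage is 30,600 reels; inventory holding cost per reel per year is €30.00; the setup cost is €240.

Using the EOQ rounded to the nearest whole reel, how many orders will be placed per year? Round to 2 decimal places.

43.71 orders per year

2DS/H = 2·30,600·240/30 = 489,600.00
EOQ = √489,600.00 ≈ 699.71 → Q = 700
N = D/Q = 30,600/700 ≈ 43.714 orders/yr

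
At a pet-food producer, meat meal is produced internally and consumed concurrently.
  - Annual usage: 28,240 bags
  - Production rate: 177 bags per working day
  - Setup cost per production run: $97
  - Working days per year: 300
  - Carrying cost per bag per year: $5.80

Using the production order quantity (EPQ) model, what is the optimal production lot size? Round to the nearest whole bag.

d = 28,240/300 = 94.1333 bags/day;  effective holding cost H(1 − d/p) = 5.8·(1 − 94.1333/177) = 2.71540
Q* = √(2DS / H_eff) = √(2·28,240·97 / 2.71540) ≈ 1,420.42

1,420 bags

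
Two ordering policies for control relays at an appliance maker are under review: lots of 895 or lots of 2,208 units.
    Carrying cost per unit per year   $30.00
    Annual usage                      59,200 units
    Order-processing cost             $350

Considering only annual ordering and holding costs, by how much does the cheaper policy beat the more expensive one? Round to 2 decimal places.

For each Q, cost = (D/Q)·S + (Q/2)·H.
TC(895) = (59,200/895)×350 + (895/2)×30 = $36,575.84
TC(2,208) = (59,200/2,208)×350 + (2,208/2)×30 = $42,504.06
|ΔTC| = |$36,575.84 − $42,504.06| = $5,928.22

$5,928.22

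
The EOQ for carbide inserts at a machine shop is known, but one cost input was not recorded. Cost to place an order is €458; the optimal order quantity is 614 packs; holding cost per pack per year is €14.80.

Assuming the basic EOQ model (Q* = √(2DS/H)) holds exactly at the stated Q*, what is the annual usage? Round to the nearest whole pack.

EOQ relation: Q² = 2DS/H, so rearrange for the unknown.
D = Q²H / (2S) = 614² × 14.8 / (2 × 458) = 6,091.20

6,091 packs per year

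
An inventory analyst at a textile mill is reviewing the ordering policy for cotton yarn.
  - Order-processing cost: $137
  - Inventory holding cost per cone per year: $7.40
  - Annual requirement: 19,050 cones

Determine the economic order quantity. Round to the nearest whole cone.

Optimal lot size Q* = (2 × 19,050 × $137 / $7.4)^½ ≈ 839.86

840 cones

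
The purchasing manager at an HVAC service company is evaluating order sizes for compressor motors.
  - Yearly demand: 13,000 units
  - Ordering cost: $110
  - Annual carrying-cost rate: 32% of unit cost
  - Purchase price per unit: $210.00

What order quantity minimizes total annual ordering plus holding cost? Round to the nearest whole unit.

H = i·C = 0.32 × $210 = $67.2000 per unit-year
EOQ = √(2DS/H) = √(2 × 13,000 × 110 / 67.2)
    = √(42,559.52) ≈ 206.30

206 units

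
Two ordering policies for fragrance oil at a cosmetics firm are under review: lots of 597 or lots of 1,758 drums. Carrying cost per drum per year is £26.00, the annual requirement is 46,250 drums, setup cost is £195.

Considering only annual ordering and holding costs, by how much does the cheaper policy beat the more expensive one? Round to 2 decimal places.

For each Q, cost = (D/Q)·S + (Q/2)·H.
TC(597) = (46,250/597)×195 + (597/2)×26 = £22,867.78
TC(1,758) = (46,250/1,758)×195 + (1,758/2)×26 = £27,984.12
|ΔTC| = |£22,867.78 − £27,984.12| = £5,116.34

£5,116.34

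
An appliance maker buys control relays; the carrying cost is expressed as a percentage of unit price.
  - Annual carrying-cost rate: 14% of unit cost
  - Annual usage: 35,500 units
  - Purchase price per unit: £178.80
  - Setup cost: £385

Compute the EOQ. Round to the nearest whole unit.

Carrying cost H = £178.8 × 14% = £25.0320/unit/yr
2DS/H = 2·35,500·385/25.032 = 1,092,002.24
EOQ = √1,092,002.24 ≈ 1,044.99

1,045 units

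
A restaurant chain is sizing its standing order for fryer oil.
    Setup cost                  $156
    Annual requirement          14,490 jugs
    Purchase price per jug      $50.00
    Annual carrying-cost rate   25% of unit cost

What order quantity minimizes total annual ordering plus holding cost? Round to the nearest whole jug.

601 jugs

H = i·C = 0.25 × $50 = $12.5000 per jug-year
Q* = √(2·D·S / H) = √(2·14,490·156 / 12.5) = √361,670.4 ≈ 601.39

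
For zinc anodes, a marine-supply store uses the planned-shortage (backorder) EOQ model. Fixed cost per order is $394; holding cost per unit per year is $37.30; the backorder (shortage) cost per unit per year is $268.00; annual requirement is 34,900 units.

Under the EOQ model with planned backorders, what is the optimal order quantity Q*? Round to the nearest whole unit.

916 units

Basic EOQ = √(2·34,900·394/37.3) = 858.660
Backorder adjustment √((H+b)/b) = √((37.3+268)/268) = 1.0673
Q* = 858.660 × 1.0673 ≈ 916.47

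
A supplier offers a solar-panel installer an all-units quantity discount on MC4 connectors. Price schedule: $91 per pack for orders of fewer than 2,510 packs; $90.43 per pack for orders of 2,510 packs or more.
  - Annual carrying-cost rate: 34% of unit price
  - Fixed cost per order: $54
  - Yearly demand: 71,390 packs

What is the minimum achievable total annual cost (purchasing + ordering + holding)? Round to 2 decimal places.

H₁ = 34%×$91 = $30.9400;  H₂ = 34%×$90.43 = $30.7462
EOQ₁ = √(2×71,390×54/30.9400) = 499.20  (< 2,510, feasible at tier 1)
EOQ₂ = √(2×71,390×54/30.7462) = 500.77  (< 2,510 → use Q = 2,510 at tier-2 price)
TC(tier 1 (EOQ₁), Q≈499.2) = $6,511,935.10
TC(tier 2, Q≈2,510.0) = $6,495,920.06
Minimum at tier 2: $6,495,920.06

$6,495,920.06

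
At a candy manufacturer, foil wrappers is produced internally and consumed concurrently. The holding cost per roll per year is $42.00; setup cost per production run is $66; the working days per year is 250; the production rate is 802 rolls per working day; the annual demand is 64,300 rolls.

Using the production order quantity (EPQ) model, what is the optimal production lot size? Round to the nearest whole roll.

d = 64,300/250 = 257.2000 rolls/day;  effective holding cost H(1 − d/p) = 42·(1 − 257.2000/802) = 28.53067
Q* = √(2DS / H_eff) = √(2·64,300·66 / 28.53067) ≈ 545.43

545 rolls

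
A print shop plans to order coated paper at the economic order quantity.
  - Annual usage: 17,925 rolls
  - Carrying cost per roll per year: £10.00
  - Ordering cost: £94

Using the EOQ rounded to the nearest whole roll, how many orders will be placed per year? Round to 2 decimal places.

30.85 orders per year

Optimal lot size Q* = (2 × 17,925 × £94 / £10)^½ ≈ 580.51 → Q = 581
Orders per year = D/Q = 17,925 / 581 = 30.852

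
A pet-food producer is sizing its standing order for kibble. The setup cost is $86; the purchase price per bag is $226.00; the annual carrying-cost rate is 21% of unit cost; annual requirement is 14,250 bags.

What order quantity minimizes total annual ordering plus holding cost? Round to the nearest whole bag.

227 bags

Carrying cost H = $226 × 21% = $47.4600/bag/yr
Optimal lot size Q* = (2 × 14,250 × $86 / $47.46)^½ ≈ 227.25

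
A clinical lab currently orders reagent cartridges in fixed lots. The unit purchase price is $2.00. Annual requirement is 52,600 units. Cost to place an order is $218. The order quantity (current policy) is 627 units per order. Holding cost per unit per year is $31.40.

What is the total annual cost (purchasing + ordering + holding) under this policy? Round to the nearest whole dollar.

$133,332

Annual ordering cost = (D/Q)·S = (52,600/627) × 218 = $18,288.36
Annual holding cost  = (Q/2)·H = (627/2) × 31.4 = $9,843.90
Purchase cost = D·C = 52,600 × 2 = $105,200.00
Total = $18,288.36 + $9,843.90 + $105,200.00 = $133,332.26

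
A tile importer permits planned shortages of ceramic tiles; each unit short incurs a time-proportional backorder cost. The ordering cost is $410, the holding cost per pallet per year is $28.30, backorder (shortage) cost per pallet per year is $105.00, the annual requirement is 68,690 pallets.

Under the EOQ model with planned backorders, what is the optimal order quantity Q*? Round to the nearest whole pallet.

Q* = √(2DS/H) · √((H + b)/b)
   = √(2 × 68,690 × 410 / 28.3) · √((28.3 + 105) / 105)
   = 1,410.784 × 1.1267 ≈ 1,589.57

1,590 pallets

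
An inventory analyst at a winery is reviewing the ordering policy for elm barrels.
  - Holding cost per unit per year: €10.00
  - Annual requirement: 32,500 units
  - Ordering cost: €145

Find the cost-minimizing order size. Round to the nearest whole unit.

971 units

Optimal lot size Q* = (2 × 32,500 × €145 / €10)^½ ≈ 970.82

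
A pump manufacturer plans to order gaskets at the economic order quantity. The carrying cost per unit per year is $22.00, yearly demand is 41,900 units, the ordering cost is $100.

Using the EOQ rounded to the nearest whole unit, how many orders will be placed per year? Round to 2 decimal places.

Optimal lot size Q* = (2 × 41,900 × $100 / $22)^½ ≈ 617.18 → Q = 617
N = D/Q = 41,900/617 ≈ 67.909 orders/yr

67.91 orders per year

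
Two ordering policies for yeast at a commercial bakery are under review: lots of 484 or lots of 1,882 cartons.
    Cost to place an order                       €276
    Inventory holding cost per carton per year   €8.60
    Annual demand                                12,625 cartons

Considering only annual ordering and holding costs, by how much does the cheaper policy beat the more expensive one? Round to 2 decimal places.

For each Q, cost = (D/Q)·S + (Q/2)·H.
TC(484) = (12,625/484)×276 + (484/2)×8.6 = €9,280.58
TC(1,882) = (12,625/1,882)×276 + (1,882/2)×8.6 = €9,944.09
Lots of 484 are cheaper by €663.51.

€663.51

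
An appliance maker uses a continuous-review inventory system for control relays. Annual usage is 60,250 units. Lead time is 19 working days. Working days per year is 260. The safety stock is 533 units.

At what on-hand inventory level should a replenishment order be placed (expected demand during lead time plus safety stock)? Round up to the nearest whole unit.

Daily demand d = 60,250 / 260 = 231.731 units/day
Demand during lead time = 231.731 × 19 = 4,402.88
Reorder point = 4,402.88 + 533 = 4,935.88 → round up

4,936 units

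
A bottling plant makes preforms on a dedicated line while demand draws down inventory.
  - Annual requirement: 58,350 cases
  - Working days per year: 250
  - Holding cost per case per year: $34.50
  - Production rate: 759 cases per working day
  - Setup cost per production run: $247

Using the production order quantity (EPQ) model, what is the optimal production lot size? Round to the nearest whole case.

1,098 cases

Daily demand d = 58,350/250 = 233.400; p = 759; 1 − d/p = 0.69249
EPQ = √(2DS / (H(1 − d/p)))
    = √(2 × 58,350 × 247 / (34.5 × 0.69249)) ≈ 1,098.42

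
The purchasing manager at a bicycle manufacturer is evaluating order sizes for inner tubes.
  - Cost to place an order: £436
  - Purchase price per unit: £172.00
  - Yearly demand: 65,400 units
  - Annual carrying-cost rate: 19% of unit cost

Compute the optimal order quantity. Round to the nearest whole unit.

Carrying cost H = £172 × 19% = £32.6800/unit/yr
Optimal lot size Q* = (2 × 65,400 × £436 / £32.68)^½ ≈ 1,321.01

1,321 units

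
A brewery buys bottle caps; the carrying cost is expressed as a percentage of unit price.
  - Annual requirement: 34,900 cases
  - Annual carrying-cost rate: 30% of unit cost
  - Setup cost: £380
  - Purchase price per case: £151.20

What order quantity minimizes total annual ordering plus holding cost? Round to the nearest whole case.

Holding cost per case per year: H = 30% × £151.2 = £45.3600
EOQ = √(2DS/H) = √(2 × 34,900 × 380 / 45.36)
    = √(584,744.27) ≈ 764.69

765 cases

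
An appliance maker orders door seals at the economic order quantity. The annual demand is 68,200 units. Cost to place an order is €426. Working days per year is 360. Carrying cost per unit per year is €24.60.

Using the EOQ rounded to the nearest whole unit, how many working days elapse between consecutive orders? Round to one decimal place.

EOQ = √(2DS/H) = √(2 × 68,200 × 426 / 24.6)
    = √(2,362,048.78) ≈ 1,536.90 → Q = 1,537 units
Cycle time = (working days × Q)/D = (360 × 1,537) / 68,200 = 8.113 days

8.1 days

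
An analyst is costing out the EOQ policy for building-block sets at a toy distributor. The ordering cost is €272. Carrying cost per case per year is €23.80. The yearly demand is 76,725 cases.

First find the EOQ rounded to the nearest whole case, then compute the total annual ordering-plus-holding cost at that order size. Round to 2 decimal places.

Q* = √(2·D·S / H) = √(2·76,725·272 / 23.8) = √1,753,714.3 ≈ 1,324.28 → Q = 1,324 cases
Annual ordering cost = (D/Q)·S = (76,725/1,324) × 272 = €15,762.24
Annual holding cost  = (Q/2)·H = (1,324/2) × 23.8 = €15,755.60
Total = €15,762.24 + €15,755.60 = €31,517.84

€31,517.84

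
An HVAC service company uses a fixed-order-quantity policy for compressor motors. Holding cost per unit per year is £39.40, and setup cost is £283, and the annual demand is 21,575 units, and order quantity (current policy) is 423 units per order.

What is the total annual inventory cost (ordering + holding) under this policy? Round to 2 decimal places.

£22,767.44

Ordering: D/Q × S = 21,575/423 × £283 = £14,434.34
Holding:  Q/2 × H = 423/2 × £39.4 = £8,333.10
Total = £14,434.34 + £8,333.10 = £22,767.44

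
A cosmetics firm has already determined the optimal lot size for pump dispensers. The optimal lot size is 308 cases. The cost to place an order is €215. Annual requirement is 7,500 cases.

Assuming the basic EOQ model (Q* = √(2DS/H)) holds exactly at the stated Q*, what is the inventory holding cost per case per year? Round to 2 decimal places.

€34.00

From Q* = √(2DS/H) ⇒ Q*² = 2DS/H.
H = 2DS / Q² = 2 × 7,500 × 215 / 308² = 33.9960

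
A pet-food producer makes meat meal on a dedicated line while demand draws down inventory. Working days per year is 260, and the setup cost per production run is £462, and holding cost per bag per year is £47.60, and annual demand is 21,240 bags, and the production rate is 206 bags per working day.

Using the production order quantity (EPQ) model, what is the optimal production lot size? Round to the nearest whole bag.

d = 21,240/260 = 81.6923 bags/day;  effective holding cost H(1 − d/p) = 47.6·(1 − 81.6923/206) = 28.72353
Q* = √(2DS / H_eff) = √(2·21,240·462 / 28.72353) ≈ 826.60

827 bags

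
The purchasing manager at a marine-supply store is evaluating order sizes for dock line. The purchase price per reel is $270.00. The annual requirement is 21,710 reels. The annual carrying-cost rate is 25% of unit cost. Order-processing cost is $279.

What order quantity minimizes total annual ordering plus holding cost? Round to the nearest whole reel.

Holding cost per reel per year: H = 25% × $270 = $67.5000
EOQ = √(2DS/H) = √(2 × 21,710 × 279 / 67.5)
    = √(179,469.33) ≈ 423.64

424 reels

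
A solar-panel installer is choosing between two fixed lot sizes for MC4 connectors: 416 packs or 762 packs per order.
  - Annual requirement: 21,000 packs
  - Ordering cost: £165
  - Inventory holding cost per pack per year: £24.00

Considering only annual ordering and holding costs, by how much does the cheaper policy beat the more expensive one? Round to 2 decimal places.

£369.92

For each Q, cost = (D/Q)·S + (Q/2)·H.
TC(416) = (21,000/416)×165 + (416/2)×24 = £13,321.33
TC(762) = (21,000/762)×165 + (762/2)×24 = £13,691.24
|ΔTC| = |£13,321.33 − £13,691.24| = £369.92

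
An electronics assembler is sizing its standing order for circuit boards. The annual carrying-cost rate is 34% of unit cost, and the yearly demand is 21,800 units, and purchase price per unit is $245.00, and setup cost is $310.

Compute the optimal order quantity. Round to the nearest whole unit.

403 units

H = i·C = 0.34 × $245 = $83.3000 per unit-year
Optimal lot size Q* = (2 × 21,800 × $310 / $83.3)^½ ≈ 402.81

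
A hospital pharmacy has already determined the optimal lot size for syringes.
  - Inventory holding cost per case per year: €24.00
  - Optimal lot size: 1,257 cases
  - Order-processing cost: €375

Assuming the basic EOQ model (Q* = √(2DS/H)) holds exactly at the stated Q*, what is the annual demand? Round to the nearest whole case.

EOQ relation: Q² = 2DS/H, so rearrange for the unknown.
D = Q²H / (2S) = 1,257² × 24 / (2 × 375) = 50,561.57

50,562 cases per year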